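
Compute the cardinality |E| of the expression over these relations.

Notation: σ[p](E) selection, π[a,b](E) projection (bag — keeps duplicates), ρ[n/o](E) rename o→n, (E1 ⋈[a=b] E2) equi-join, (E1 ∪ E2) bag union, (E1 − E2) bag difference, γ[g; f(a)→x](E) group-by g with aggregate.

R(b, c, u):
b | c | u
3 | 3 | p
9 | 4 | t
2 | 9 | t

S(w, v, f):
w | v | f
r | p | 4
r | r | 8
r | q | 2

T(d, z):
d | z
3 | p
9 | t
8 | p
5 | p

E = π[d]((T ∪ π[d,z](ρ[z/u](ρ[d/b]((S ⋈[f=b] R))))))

Row counts bottom-up:
  T → 4
  S → 3
  R → 3
  (S ⋈[f=b] R) → 1
  ρ[d/b]((S ⋈[f=b] R)) → 1
  ρ[z/u](ρ[d/b]((S ⋈[f=b] R))) → 1
  π[d,z](ρ[z/u](ρ[d/b]((S ⋈[f=b] R)))) → 1
  (T ∪ π[d,z](ρ[z/u](ρ[d/b]((S ⋈[f=b] R))))) → 5
  π[d]((T ∪ π[d,z](ρ[z/u](ρ[d/b]((S ⋈[f=b] R)))))) → 5

|E| = 5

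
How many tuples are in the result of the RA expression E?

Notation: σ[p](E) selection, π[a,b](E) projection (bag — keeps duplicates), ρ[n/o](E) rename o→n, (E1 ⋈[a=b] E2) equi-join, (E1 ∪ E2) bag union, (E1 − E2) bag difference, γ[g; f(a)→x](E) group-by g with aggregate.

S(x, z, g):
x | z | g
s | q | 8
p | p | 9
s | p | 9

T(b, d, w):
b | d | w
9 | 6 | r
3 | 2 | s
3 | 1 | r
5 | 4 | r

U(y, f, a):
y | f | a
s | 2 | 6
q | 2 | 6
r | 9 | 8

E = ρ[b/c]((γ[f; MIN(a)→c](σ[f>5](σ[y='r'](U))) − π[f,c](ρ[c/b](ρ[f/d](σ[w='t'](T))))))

Per-node cardinality:
  U → 3
  σ[y='r'](U) → 1
  σ[f>5](σ[y='r'](U)) → 1
  γ[f; MIN(a)→c](σ[f>5](σ[y='r'](U))) → 1
  T → 4
  σ[w='t'](T) → 0
  ρ[f/d](σ[w='t'](T)) → 0
  ρ[c/b](ρ[f/d](σ[w='t'](T))) → 0
  π[f,c](ρ[c/b](ρ[f/d](σ[w='t'](T)))) → 0
  (γ[f; MIN(a)→c](σ[f>5](σ[y='r'](U))) − π[f,c](ρ[c/b](ρ[f/d](σ[w='t'](T))))) → 1
  ρ[b/c]((γ[f; MIN(a)→c](σ[f>5](σ[y='r'](U))) − π[f,c](ρ[c/b](ρ[f/d](σ[w='t'](T)))))) → 1

|E| = 1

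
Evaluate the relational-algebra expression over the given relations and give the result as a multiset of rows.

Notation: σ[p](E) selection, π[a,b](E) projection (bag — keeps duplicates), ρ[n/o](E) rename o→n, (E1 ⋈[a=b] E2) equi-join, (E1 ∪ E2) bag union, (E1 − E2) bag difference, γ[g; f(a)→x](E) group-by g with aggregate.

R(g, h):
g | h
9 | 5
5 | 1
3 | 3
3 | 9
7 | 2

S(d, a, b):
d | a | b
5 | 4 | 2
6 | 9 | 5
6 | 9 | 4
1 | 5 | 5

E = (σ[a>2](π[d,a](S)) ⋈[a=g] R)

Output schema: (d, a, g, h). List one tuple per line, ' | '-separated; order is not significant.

Per-node cardinality:
  S → 4
  π[d,a](S) → 4
  σ[a>2](π[d,a](S)) → 4
  R → 5
  (σ[a>2](π[d,a](S)) ⋈[a=g] R) → 3

== RESULT ==
d | a | g | h
1 | 5 | 5 | 1
6 | 9 | 9 | 5
6 | 9 | 9 | 5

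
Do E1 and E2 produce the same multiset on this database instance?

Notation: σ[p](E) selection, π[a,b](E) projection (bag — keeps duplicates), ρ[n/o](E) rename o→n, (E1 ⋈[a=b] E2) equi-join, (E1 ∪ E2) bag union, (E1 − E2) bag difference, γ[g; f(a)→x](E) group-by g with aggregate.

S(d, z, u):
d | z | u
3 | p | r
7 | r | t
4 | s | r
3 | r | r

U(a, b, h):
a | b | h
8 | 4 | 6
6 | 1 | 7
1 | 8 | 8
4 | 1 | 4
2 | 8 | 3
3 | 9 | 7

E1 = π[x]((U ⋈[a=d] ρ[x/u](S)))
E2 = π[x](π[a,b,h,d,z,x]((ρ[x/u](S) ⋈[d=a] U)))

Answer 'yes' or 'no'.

E1 subexpression sizes:
  U → 6
  S → 4
  ρ[x/u](S) → 4
  (U ⋈[a=d] ρ[x/u](S)) → 3
  π[x]((U ⋈[a=d] ρ[x/u](S))) → 3
E2 subexpression sizes:
  S → 4
  ρ[x/u](S) → 4
  U → 6
  (ρ[x/u](S) ⋈[d=a] U) → 3
  π[a,b,h,d,z,x]((ρ[x/u](S) ⋈[d=a] U)) → 3
  π[x](π[a,b,h,d,z,x]((ρ[x/u](S) ⋈[d=a] U))) → 3

E1 and E2 produce the same multiset:
x
r
r
r

yes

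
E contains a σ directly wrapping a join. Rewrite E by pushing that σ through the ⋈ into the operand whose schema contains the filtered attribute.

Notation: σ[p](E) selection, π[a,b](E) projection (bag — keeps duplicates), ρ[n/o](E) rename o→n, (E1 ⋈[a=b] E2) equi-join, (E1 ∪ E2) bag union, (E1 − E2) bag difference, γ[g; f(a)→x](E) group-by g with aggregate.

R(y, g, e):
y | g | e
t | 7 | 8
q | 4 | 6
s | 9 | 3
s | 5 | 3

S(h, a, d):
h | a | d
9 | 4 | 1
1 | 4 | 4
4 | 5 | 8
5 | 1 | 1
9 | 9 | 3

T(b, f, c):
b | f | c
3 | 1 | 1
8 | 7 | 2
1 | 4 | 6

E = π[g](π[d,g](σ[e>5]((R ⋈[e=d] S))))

σ filters on e, owned by the left side.
E' = π[g](π[d,g]((σ[e>5](R) ⋈[e=d] S)))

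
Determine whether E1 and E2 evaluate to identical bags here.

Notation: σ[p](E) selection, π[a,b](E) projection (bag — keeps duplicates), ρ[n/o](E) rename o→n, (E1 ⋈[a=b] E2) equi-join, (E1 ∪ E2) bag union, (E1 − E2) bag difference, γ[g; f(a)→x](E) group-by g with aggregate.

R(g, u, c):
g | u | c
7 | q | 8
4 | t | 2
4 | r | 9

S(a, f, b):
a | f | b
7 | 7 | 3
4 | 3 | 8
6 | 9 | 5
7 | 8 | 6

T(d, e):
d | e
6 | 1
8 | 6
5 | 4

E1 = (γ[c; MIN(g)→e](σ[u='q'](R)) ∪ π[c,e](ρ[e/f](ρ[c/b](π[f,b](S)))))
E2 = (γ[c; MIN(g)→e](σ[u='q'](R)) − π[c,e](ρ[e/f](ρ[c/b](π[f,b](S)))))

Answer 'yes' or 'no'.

E1 row counts bottom-up:
  R → 3
  σ[u='q'](R) → 1
  γ[c; MIN(g)→e](σ[u='q'](R)) → 1
  S → 4
  π[f,b](S) → 4
  ρ[c/b](π[f,b](S)) → 4
  ρ[e/f](ρ[c/b](π[f,b](S))) → 4
  π[c,e](ρ[e/f](ρ[c/b](π[f,b](S)))) → 4
  (γ[c; MIN(g)→e](σ[u='q'](R)) ∪ π[c,e](ρ[e/f](ρ[c/b](π[f,b](S))))) → 5
E2 row counts bottom-up:
  R → 3
  σ[u='q'](R) → 1
  γ[c; MIN(g)→e](σ[u='q'](R)) → 1
  S → 4
  π[f,b](S) → 4
  ρ[c/b](π[f,b](S)) → 4
  ρ[e/f](ρ[c/b](π[f,b](S))) → 4
  π[c,e](ρ[e/f](ρ[c/b](π[f,b](S)))) → 4
  (γ[c; MIN(g)→e](σ[u='q'](R)) − π[c,e](ρ[e/f](ρ[c/b](π[f,b](S))))) → 1

E1 result:
c | e
3 | 7
5 | 9
6 | 8
8 | 3
8 | 7
E2 result:
c | e
8 | 7
Witness: (8, 3) appears 1× in E1 but 0× in E2.

no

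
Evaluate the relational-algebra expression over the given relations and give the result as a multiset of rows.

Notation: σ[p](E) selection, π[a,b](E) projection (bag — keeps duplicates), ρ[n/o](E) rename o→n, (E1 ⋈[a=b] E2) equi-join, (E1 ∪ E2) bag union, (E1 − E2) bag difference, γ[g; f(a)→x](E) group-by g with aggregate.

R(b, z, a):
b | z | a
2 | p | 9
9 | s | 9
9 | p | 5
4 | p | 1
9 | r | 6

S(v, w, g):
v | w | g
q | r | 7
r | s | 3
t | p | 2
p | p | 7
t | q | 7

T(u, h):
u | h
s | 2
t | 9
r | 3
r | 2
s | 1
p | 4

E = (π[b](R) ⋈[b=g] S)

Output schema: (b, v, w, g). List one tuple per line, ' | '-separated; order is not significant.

Row counts bottom-up:
  R → 5
  π[b](R) → 5
  S → 5
  (π[b](R) ⋈[b=g] S) → 1

== RESULT ==
b | v | w | g
2 | t | p | 2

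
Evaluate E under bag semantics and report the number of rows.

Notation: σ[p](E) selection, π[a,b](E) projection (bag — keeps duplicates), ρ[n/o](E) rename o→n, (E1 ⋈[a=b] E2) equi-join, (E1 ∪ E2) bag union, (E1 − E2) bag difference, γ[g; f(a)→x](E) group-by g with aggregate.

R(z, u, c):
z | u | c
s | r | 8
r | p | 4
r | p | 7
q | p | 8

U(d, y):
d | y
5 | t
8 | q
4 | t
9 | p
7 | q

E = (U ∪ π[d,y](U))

Stepwise |·|:
  U → 5
  U → 5
  π[d,y](U) → 5
  (U ∪ π[d,y](U)) → 10

|E| = 10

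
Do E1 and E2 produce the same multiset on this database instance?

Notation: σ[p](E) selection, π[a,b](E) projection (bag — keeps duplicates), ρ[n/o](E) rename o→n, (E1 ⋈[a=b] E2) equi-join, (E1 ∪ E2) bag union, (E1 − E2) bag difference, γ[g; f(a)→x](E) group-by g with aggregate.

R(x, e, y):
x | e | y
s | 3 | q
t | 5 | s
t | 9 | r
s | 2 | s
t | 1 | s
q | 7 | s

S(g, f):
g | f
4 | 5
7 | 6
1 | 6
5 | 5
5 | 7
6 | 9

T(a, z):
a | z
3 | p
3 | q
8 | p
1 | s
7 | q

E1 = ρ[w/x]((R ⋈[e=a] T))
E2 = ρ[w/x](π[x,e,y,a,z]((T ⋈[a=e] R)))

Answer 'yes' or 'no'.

E1 subexpression sizes:
  R → 6
  T → 5
  (R ⋈[e=a] T) → 4
  ρ[w/x]((R ⋈[e=a] T)) → 4
E2 subexpression sizes:
  T → 5
  R → 6
  (T ⋈[a=e] R) → 4
  π[x,e,y,a,z]((T ⋈[a=e] R)) → 4
  ρ[w/x](π[x,e,y,a,z]((T ⋈[a=e] R))) → 4

E1 and E2 produce the same multiset:
w | e | y | a | z
q | 7 | s | 7 | q
s | 3 | q | 3 | p
s | 3 | q | 3 | q
t | 1 | s | 1 | s

yes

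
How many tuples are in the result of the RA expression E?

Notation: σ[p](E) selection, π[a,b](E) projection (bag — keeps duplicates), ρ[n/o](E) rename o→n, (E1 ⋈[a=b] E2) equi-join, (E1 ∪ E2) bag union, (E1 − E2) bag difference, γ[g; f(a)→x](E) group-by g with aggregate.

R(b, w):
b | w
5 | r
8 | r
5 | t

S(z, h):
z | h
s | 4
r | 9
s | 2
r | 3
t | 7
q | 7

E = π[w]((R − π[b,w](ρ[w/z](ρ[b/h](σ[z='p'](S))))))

Subexpression sizes:
  R → 3
  S → 6
  σ[z='p'](S) → 0
  ρ[b/h](σ[z='p'](S)) → 0
  ρ[w/z](ρ[b/h](σ[z='p'](S))) → 0
  π[b,w](ρ[w/z](ρ[b/h](σ[z='p'](S)))) → 0
  (R − π[b,w](ρ[w/z](ρ[b/h](σ[z='p'](S))))) → 3
  π[w]((R − π[b,w](ρ[w/z](ρ[b/h](σ[z='p'](S)))))) → 3

|E| = 3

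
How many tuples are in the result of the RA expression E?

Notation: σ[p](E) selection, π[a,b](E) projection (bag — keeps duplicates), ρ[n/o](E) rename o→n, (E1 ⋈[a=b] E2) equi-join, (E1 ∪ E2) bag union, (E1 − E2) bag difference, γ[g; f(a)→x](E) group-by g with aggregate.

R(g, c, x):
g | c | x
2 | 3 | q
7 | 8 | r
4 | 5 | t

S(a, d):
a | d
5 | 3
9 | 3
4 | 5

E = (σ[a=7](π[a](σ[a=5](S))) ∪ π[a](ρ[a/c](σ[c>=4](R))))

Row counts bottom-up:
  S → 3
  σ[a=5](S) → 1
  π[a](σ[a=5](S)) → 1
  σ[a=7](π[a](σ[a=5](S))) → 0
  R → 3
  σ[c>=4](R) → 2
  ρ[a/c](σ[c>=4](R)) → 2
  π[a](ρ[a/c](σ[c>=4](R))) → 2
  (σ[a=7](π[a](σ[a=5](S))) ∪ π[a](ρ[a/c](σ[c>=4](R)))) → 2

|E| = 2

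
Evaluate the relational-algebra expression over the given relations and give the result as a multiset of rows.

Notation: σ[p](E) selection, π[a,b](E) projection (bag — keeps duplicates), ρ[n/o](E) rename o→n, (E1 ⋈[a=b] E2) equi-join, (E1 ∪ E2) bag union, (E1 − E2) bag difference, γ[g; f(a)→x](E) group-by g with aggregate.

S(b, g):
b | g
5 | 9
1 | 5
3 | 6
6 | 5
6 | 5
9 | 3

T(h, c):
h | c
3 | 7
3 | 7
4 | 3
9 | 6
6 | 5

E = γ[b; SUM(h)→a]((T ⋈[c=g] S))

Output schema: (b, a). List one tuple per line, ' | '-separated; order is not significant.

Stepwise |·|:
  T → 5
  S → 6
  (T ⋈[c=g] S) → 5
  γ[b; SUM(h)→a]((T ⋈[c=g] S)) → 4

== RESULT ==
b | a
1 | 6
3 | 9
6 | 12
9 | 4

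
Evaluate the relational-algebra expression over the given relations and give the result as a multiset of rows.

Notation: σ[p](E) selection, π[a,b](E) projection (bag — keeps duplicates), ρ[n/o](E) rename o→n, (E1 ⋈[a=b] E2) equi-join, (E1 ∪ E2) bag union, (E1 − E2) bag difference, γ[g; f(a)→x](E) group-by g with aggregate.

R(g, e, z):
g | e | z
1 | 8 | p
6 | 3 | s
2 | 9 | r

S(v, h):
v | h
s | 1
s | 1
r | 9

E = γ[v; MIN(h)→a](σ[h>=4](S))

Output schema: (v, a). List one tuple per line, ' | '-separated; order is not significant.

Subexpression sizes:
  S → 3
  σ[h>=4](S) → 1
  γ[v; MIN(h)→a](σ[h>=4](S)) → 1

== RESULT ==
v | a
r | 9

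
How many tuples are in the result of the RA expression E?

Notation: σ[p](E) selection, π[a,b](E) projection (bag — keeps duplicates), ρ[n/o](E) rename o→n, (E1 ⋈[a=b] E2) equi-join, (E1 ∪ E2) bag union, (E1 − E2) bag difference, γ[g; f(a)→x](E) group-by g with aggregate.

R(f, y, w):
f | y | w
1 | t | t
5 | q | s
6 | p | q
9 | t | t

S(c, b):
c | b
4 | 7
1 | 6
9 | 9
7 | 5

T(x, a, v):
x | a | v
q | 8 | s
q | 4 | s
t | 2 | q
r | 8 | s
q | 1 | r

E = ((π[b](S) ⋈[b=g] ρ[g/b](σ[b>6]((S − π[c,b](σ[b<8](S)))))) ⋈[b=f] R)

Stepwise |·|:
  S → 4
  π[b](S) → 4
  S → 4
  S → 4
  σ[b<8](S) → 3
  π[c,b](σ[b<8](S)) → 3
  (S − π[c,b](σ[b<8](S))) → 1
  σ[b>6]((S − π[c,b](σ[b<8](S)))) → 1
  ρ[g/b](σ[b>6]((S − π[c,b](σ[b<8](S))))) → 1
  (π[b](S) ⋈[b=g] ρ[g/b](σ[b>6]((S − π[c,b](σ[b<8](S)))))) → 1
  R → 4
  ((π[b](S) ⋈[b=g] ρ[g/b](σ[b>6]((S − π[c,b](σ[b<8](S)))))) ⋈[b=f] R) → 1

|E| = 1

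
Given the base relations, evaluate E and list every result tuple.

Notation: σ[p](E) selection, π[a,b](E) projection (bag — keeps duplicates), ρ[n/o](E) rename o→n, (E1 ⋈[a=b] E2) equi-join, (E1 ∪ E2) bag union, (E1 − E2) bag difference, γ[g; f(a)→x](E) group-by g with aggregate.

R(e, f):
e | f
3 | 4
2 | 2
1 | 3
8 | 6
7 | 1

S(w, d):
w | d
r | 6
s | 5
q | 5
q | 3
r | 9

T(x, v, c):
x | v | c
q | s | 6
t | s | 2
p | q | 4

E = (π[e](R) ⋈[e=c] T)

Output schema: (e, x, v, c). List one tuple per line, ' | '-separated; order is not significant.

Per-node cardinality:
  R → 5
  π[e](R) → 5
  T → 3
  (π[e](R) ⋈[e=c] T) → 1

== RESULT ==
e | x | v | c
2 | t | s | 2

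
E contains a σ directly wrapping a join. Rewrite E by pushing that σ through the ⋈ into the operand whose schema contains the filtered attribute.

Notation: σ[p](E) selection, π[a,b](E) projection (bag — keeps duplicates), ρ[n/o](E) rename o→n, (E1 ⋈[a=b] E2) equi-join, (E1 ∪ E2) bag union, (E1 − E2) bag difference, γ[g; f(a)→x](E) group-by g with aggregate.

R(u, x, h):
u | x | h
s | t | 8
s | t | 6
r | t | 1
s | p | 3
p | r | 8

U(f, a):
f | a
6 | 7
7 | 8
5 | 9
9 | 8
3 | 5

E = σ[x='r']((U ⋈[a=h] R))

σ filters on x, owned by the right side.
E' = (U ⋈[a=h] σ[x='r'](R))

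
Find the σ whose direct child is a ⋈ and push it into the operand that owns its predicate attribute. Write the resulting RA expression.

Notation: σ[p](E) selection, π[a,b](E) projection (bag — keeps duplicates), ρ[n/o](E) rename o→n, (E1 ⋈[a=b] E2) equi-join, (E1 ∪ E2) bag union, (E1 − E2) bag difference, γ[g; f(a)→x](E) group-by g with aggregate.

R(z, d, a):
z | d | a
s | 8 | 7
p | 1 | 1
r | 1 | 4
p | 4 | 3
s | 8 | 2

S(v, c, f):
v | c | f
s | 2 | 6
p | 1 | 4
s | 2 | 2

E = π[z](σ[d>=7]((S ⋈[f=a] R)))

σ filters on d, owned by the right side.
E' = π[z]((S ⋈[f=a] σ[d>=7](R)))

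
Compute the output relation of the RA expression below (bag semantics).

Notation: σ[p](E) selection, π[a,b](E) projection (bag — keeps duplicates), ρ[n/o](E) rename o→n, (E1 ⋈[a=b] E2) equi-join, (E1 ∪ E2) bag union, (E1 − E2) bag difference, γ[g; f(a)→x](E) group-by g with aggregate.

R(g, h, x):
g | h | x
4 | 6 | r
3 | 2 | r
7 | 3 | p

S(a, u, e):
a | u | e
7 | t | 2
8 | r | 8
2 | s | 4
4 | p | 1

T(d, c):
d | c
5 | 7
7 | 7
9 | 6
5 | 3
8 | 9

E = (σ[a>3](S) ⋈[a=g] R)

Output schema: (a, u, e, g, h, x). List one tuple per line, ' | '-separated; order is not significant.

Subexpression sizes:
  S → 4
  σ[a>3](S) → 3
  R → 3
  (σ[a>3](S) ⋈[a=g] R) → 2

== RESULT ==
a | u | e | g | h | x
4 | p | 1 | 4 | 6 | r
7 | t | 2 | 7 | 3 | p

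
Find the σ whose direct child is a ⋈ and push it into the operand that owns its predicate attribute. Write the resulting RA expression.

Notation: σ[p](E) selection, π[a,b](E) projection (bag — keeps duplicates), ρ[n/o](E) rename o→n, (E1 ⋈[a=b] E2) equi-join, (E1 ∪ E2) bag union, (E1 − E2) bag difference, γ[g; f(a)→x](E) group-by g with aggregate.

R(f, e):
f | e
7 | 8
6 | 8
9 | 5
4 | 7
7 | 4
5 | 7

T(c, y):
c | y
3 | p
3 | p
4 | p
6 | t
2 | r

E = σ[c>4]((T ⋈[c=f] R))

σ filters on c, owned by the left side.
E' = (σ[c>4](T) ⋈[c=f] R)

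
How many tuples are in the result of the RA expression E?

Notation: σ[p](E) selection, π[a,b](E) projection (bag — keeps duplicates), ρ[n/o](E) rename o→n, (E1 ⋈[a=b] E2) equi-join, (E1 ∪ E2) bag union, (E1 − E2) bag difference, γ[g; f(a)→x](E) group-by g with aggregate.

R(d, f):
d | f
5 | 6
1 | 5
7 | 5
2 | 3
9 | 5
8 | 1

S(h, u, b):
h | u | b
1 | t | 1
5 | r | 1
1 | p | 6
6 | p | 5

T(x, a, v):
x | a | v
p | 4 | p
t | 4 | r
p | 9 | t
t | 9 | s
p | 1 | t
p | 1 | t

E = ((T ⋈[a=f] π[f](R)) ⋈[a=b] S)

Stepwise |·|:
  T → 6
  R → 6
  π[f](R) → 6
  (T ⋈[a=f] π[f](R)) → 2
  S → 4
  ((T ⋈[a=f] π[f](R)) ⋈[a=b] S) → 4

|E| = 4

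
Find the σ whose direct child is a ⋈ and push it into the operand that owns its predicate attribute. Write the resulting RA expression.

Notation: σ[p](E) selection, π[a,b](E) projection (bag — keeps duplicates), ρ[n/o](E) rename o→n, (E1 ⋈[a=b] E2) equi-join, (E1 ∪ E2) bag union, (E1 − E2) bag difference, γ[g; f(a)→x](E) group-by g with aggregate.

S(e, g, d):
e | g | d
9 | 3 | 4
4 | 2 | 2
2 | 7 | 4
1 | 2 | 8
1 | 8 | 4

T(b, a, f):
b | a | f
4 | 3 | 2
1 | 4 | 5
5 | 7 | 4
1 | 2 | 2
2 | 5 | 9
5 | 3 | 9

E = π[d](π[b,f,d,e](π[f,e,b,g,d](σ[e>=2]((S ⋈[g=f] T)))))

σ filters on e, owned by the left side.
E' = π[d](π[b,f,d,e](π[f,e,b,g,d]((σ[e>=2](S) ⋈[g=f] T))))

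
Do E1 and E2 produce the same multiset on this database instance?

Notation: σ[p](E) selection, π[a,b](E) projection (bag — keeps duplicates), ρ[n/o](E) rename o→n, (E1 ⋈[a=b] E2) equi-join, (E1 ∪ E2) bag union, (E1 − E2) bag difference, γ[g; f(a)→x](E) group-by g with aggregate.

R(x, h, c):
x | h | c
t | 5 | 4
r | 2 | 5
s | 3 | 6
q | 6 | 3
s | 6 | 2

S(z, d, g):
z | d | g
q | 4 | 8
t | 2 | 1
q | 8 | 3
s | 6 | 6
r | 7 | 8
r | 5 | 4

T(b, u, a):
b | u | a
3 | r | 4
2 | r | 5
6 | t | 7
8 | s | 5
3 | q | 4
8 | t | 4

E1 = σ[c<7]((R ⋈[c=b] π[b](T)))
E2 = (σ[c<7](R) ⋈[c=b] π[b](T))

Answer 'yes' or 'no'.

E1 row counts bottom-up:
  R → 5
  T → 6
  π[b](T) → 6
  (R ⋈[c=b] π[b](T)) → 4
  σ[c<7]((R ⋈[c=b] π[b](T))) → 4
E2 row counts bottom-up:
  R → 5
  σ[c<7](R) → 5
  T → 6
  π[b](T) → 6
  (σ[c<7](R) ⋈[c=b] π[b](T)) → 4

E1 and E2 produce the same multiset:
x | h | c | b
q | 6 | 3 | 3
q | 6 | 3 | 3
s | 3 | 6 | 6
s | 6 | 2 | 2

yes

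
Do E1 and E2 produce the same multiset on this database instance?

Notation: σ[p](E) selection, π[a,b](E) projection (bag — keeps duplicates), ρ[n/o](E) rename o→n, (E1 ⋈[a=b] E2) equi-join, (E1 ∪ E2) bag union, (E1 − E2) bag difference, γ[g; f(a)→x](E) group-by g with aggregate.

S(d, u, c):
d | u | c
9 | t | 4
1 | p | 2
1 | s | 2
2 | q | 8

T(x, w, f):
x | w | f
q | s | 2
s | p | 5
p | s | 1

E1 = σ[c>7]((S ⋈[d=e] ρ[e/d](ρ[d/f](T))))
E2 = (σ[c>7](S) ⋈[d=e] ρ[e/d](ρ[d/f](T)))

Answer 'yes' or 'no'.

E1 row counts bottom-up:
  S → 4
  T → 3
  ρ[d/f](T) → 3
  ρ[e/d](ρ[d/f](T)) → 3
  (S ⋈[d=e] ρ[e/d](ρ[d/f](T))) → 3
  σ[c>7]((S ⋈[d=e] ρ[e/d](ρ[d/f](T)))) → 1
E2 row counts bottom-up:
  S → 4
  σ[c>7](S) → 1
  T → 3
  ρ[d/f](T) → 3
  ρ[e/d](ρ[d/f](T)) → 3
  (σ[c>7](S) ⋈[d=e] ρ[e/d](ρ[d/f](T))) → 1

E1 and E2 produce the same multiset:
d | u | c | x | w | e
2 | q | 8 | q | s | 2

yes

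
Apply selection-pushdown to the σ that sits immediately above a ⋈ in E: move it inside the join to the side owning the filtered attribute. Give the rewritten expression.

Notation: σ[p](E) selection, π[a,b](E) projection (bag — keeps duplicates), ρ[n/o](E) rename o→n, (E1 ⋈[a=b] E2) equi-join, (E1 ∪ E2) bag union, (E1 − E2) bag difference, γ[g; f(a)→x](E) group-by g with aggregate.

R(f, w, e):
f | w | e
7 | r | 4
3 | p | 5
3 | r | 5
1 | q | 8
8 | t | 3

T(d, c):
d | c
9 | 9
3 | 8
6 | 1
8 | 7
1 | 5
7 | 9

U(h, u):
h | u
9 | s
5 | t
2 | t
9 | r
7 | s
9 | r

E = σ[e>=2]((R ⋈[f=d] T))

σ filters on e, owned by the left side.
E' = (σ[e>=2](R) ⋈[f=d] T)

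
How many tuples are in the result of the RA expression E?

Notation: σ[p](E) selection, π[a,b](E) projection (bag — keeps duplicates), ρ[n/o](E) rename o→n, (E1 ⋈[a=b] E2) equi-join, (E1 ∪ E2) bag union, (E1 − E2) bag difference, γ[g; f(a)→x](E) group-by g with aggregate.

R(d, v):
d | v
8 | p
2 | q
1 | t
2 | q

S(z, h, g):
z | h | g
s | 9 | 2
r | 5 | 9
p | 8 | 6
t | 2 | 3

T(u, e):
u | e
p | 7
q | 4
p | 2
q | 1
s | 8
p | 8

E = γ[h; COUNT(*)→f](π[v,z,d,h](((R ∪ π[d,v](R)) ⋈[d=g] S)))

Row counts bottom-up:
  R → 4
  R → 4
  π[d,v](R) → 4
  (R ∪ π[d,v](R)) → 8
  S → 4
  ((R ∪ π[d,v](R)) ⋈[d=g] S) → 4
  π[v,z,d,h](((R ∪ π[d,v](R)) ⋈[d=g] S)) → 4
  γ[h; COUNT(*)→f](π[v,z,d,h](((R ∪ π[d,v](R)) ⋈[d=g] S))) → 1

|E| = 1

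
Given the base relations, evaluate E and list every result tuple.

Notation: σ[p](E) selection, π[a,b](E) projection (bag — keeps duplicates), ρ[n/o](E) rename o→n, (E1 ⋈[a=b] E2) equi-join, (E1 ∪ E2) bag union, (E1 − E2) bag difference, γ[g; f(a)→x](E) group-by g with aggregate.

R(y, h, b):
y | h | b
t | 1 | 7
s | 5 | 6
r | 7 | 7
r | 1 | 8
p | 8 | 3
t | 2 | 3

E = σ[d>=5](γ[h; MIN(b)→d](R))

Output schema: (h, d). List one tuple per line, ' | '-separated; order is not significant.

Row counts bottom-up:
  R → 6
  γ[h; MIN(b)→d](R) → 5
  σ[d>=5](γ[h; MIN(b)→d](R)) → 3

== RESULT ==
h | d
1 | 7
5 | 6
7 | 7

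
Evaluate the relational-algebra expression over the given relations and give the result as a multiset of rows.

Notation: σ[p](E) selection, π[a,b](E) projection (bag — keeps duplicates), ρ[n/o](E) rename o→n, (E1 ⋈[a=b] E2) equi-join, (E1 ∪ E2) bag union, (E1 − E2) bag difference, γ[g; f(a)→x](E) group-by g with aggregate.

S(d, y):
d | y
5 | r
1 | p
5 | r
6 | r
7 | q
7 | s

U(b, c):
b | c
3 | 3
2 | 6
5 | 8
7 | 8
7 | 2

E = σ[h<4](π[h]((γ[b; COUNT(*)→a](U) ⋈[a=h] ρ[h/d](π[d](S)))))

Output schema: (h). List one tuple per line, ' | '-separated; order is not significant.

Row counts bottom-up:
  U → 5
  γ[b; COUNT(*)→a](U) → 4
  S → 6
  π[d](S) → 6
  ρ[h/d](π[d](S)) → 6
  (γ[b; COUNT(*)→a](U) ⋈[a=h] ρ[h/d](π[d](S))) → 3
  π[h]((γ[b; COUNT(*)→a](U) ⋈[a=h] ρ[h/d](π[d](S)))) → 3
  σ[h<4](π[h]((γ[b; COUNT(*)→a](U) ⋈[a=h] ρ[h/d](π[d](S))))) → 3

== RESULT ==
h
1
1
1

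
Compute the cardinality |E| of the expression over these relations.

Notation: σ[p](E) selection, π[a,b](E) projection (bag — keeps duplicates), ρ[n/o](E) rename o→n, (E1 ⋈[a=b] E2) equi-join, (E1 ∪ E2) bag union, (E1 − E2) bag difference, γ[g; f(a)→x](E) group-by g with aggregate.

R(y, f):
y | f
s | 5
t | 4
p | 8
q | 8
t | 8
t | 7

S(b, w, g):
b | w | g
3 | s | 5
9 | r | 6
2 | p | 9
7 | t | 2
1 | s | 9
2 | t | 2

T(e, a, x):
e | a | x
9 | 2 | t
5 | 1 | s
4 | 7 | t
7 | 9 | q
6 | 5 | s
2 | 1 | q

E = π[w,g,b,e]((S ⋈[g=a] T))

Row counts bottom-up:
  S → 6
  T → 6
  (S ⋈[g=a] T) → 5
  π[w,g,b,e]((S ⋈[g=a] T)) → 5

|E| = 5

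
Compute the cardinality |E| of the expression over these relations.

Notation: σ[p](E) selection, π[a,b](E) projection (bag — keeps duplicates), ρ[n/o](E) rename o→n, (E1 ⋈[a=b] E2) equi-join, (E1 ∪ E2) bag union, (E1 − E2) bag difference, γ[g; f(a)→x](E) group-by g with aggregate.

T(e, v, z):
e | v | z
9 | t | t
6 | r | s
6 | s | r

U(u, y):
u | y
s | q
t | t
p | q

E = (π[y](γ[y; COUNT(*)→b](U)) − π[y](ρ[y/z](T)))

Subexpression sizes:
  U → 3
  γ[y; COUNT(*)→b](U) → 2
  π[y](γ[y; COUNT(*)→b](U)) → 2
  T → 3
  ρ[y/z](T) → 3
  π[y](ρ[y/z](T)) → 3
  (π[y](γ[y; COUNT(*)→b](U)) − π[y](ρ[y/z](T))) → 1

|E| = 1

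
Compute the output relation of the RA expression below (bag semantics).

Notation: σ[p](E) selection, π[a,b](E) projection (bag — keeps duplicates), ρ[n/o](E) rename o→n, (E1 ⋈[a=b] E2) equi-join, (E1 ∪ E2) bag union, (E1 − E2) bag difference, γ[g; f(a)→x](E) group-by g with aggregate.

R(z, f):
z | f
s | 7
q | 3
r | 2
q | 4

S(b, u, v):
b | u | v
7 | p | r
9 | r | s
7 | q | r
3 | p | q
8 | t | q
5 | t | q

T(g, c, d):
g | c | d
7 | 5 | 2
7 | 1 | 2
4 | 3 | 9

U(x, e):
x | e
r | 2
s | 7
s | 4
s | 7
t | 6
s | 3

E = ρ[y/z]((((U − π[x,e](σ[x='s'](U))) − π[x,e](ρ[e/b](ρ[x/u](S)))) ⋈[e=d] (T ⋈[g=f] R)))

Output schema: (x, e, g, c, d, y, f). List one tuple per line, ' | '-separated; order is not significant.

Per-node cardinality:
  U → 6
  U → 6
  σ[x='s'](U) → 4
  π[x,e](σ[x='s'](U)) → 4
  (U − π[x,e](σ[x='s'](U))) → 2
  S → 6
  ρ[x/u](S) → 6
  ρ[e/b](ρ[x/u](S)) → 6
  π[x,e](ρ[e/b](ρ[x/u](S))) → 6
  ((U − π[x,e](σ[x='s'](U))) − π[x,e](ρ[e/b](ρ[x/u](S)))) → 2
  T → 3
  R → 4
  (T ⋈[g=f] R) → 3
  (((U − π[x,e](σ[x='s'](U))) − π[x,e](ρ[e/b](ρ[x/u](S)))) ⋈[e=d] (T ⋈[g=f] R)) → 2
  ρ[y/z]((((U − π[x,e](σ[x='s'](U))) − π[x,e](ρ[e/b](ρ[x/u](S)))) ⋈[e=d] (T ⋈[g=f] R))) → 2

== RESULT ==
x | e | g | c | d | y | f
r | 2 | 7 | 1 | 2 | s | 7
r | 2 | 7 | 5 | 2 | s | 7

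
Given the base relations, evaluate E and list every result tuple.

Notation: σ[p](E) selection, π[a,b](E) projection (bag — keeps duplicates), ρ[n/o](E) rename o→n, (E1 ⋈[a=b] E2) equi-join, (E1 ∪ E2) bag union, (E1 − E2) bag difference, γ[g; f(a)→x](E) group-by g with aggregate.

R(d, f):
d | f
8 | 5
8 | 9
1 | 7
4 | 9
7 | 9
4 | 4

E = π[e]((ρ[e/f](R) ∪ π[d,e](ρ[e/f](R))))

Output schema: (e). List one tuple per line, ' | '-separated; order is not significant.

Row counts bottom-up:
  R → 6
  ρ[e/f](R) → 6
  R → 6
  ρ[e/f](R) → 6
  π[d,e](ρ[e/f](R)) → 6
  (ρ[e/f](R) ∪ π[d,e](ρ[e/f](R))) → 12
  π[e]((ρ[e/f](R) ∪ π[d,e](ρ[e/f](R)))) → 12

== RESULT ==
e
4
4
5
5
7
7
9
9
9
9
9
9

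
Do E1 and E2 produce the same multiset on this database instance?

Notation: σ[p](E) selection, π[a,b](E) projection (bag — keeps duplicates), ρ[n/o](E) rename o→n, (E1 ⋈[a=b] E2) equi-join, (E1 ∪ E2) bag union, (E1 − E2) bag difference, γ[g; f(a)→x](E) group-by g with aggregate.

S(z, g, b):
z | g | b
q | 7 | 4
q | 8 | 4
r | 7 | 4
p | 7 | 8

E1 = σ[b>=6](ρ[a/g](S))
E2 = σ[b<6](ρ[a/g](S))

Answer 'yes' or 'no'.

E1 per-node cardinality:
  S → 4
  ρ[a/g](S) → 4
  σ[b>=6](ρ[a/g](S)) → 1
E2 per-node cardinality:
  S → 4
  ρ[a/g](S) → 4
  σ[b<6](ρ[a/g](S)) → 3

E1 result:
z | a | b
p | 7 | 8
E2 result:
z | a | b
q | 7 | 4
q | 8 | 4
r | 7 | 4
Witness: ('r', 7, 4) appears 0× in E1 but 1× in E2.

no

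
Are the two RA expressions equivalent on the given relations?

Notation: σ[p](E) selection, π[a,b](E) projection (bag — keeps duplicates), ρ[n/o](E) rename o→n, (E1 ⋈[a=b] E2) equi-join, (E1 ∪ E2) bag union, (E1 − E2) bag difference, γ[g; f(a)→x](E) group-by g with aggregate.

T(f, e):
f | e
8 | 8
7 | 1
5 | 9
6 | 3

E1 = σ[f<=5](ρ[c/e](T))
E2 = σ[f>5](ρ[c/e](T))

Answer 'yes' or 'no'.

E1 subexpression sizes:
  T → 4
  ρ[c/e](T) → 4
  σ[f<=5](ρ[c/e](T)) → 1
E2 subexpression sizes:
  T → 4
  ρ[c/e](T) → 4
  σ[f>5](ρ[c/e](T)) → 3

E1 result:
f | c
5 | 9
E2 result:
f | c
6 | 3
7 | 1
8 | 8
Witness: (8, 8) appears 0× in E1 but 1× in E2.

no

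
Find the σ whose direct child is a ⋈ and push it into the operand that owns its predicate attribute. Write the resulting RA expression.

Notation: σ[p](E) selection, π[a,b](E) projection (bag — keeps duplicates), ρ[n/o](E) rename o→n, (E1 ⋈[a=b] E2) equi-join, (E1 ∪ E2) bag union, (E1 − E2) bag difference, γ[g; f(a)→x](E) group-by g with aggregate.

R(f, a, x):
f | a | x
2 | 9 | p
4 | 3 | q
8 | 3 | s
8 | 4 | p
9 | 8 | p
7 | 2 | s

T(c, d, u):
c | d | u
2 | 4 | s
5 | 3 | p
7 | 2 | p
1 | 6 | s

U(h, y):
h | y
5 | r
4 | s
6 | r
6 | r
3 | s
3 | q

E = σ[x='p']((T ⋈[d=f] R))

σ filters on x, owned by the right side.
E' = (T ⋈[d=f] σ[x='p'](R))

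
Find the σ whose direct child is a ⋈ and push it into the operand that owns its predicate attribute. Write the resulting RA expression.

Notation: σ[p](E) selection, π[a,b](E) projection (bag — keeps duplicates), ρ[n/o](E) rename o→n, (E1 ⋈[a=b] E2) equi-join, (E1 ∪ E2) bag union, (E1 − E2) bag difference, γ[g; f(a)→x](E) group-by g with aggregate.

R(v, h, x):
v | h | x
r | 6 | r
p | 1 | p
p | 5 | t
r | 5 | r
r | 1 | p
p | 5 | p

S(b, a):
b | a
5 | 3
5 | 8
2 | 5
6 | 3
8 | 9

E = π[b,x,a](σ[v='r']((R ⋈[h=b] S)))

σ filters on v, owned by the left side.
E' = π[b,x,a]((σ[v='r'](R) ⋈[h=b] S))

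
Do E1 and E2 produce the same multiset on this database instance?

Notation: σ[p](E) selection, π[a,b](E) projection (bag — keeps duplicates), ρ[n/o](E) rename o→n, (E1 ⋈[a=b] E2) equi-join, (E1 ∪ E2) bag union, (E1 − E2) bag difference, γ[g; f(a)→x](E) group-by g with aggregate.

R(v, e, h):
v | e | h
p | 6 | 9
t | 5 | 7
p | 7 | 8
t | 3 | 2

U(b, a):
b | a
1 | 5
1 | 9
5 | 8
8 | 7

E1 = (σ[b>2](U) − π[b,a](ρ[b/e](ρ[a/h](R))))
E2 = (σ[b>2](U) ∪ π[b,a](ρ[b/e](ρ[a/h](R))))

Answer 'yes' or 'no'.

E1 row counts bottom-up:
  U → 4
  σ[b>2](U) → 2
  R → 4
  ρ[a/h](R) → 4
  ρ[b/e](ρ[a/h](R)) → 4
  π[b,a](ρ[b/e](ρ[a/h](R))) → 4
  (σ[b>2](U) − π[b,a](ρ[b/e](ρ[a/h](R)))) → 2
E2 row counts bottom-up:
  U → 4
  σ[b>2](U) → 2
  R → 4
  ρ[a/h](R) → 4
  ρ[b/e](ρ[a/h](R)) → 4
  π[b,a](ρ[b/e](ρ[a/h](R))) → 4
  (σ[b>2](U) ∪ π[b,a](ρ[b/e](ρ[a/h](R)))) → 6

E1 result:
b | a
5 | 8
8 | 7
E2 result:
b | a
3 | 2
5 | 7
5 | 8
6 | 9
7 | 8
8 | 7
Witness: (5, 7) appears 0× in E1 but 1× in E2.

no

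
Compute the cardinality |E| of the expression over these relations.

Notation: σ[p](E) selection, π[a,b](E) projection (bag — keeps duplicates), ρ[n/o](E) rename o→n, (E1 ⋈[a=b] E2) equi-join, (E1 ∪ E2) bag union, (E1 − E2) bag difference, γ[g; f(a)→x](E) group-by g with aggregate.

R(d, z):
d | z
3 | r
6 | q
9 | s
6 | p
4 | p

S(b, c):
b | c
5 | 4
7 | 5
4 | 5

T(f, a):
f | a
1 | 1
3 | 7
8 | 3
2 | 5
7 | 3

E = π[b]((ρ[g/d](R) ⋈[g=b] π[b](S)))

Per-node cardinality:
  R → 5
  ρ[g/d](R) → 5
  S → 3
  π[b](S) → 3
  (ρ[g/d](R) ⋈[g=b] π[b](S)) → 1
  π[b]((ρ[g/d](R) ⋈[g=b] π[b](S))) → 1

|E| = 1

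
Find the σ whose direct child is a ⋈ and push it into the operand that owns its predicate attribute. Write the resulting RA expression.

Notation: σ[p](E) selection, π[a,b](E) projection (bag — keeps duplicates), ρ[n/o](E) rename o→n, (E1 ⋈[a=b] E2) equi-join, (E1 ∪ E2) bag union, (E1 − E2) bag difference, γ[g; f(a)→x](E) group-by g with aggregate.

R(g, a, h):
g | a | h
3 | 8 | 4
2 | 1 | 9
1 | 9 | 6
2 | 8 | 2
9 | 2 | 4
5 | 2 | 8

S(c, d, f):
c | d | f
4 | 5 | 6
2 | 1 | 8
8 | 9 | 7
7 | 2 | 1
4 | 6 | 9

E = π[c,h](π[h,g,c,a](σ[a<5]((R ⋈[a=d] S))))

σ filters on a, owned by the left side.
E' = π[c,h](π[h,g,c,a]((σ[a<5](R) ⋈[a=d] S)))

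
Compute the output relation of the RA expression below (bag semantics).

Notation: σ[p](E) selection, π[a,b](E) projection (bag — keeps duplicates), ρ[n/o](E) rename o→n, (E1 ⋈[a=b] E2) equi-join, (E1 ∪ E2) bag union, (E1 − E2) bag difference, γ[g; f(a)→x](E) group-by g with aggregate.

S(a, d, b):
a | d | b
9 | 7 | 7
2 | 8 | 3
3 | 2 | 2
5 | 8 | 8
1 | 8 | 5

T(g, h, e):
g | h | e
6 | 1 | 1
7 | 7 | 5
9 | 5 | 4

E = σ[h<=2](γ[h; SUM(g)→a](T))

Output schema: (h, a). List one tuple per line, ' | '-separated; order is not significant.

Per-node cardinality:
  T → 3
  γ[h; SUM(g)→a](T) → 3
  σ[h<=2](γ[h; SUM(g)→a](T)) → 1

== RESULT ==
h | a
1 | 6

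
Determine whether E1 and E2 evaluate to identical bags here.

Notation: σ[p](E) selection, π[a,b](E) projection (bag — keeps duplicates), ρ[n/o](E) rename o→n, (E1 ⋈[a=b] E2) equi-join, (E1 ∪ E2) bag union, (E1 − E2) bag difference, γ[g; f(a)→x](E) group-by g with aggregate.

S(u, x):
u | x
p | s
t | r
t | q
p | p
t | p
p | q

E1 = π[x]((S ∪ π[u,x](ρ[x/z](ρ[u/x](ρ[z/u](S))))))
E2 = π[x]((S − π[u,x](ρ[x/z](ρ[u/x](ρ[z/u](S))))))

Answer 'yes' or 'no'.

E1 stepwise |·|:
  S → 6
  S → 6
  ρ[z/u](S) → 6
  ρ[u/x](ρ[z/u](S)) → 6
  ρ[x/z](ρ[u/x](ρ[z/u](S))) → 6
  π[u,x](ρ[x/z](ρ[u/x](ρ[z/u](S)))) → 6
  (S ∪ π[u,x](ρ[x/z](ρ[u/x](ρ[z/u](S))))) → 12
  π[x]((S ∪ π[u,x](ρ[x/z](ρ[u/x](ρ[z/u](S)))))) → 12
E2 stepwise |·|:
  S → 6
  S → 6
  ρ[z/u](S) → 6
  ρ[u/x](ρ[z/u](S)) → 6
  ρ[x/z](ρ[u/x](ρ[z/u](S))) → 6
  π[u,x](ρ[x/z](ρ[u/x](ρ[z/u](S)))) → 6
  (S − π[u,x](ρ[x/z](ρ[u/x](ρ[z/u](S))))) → 5
  π[x]((S − π[u,x](ρ[x/z](ρ[u/x](ρ[z/u](S)))))) → 5

E1 result:
x
p
p
p
p
p
q
q
r
s
t
t
t
E2 result:
x
p
q
q
r
s
Witness: ('p',) appears 5× in E1 but 1× in E2.

no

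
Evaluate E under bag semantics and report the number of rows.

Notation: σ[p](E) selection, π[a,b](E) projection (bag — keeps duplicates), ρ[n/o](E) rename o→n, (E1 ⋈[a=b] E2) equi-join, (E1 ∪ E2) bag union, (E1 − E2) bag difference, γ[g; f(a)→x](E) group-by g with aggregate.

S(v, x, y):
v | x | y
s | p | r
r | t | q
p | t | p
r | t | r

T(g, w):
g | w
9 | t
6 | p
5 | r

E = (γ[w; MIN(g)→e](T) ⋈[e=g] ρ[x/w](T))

Stepwise |·|:
  T → 3
  γ[w; MIN(g)→e](T) → 3
  T → 3
  ρ[x/w](T) → 3
  (γ[w; MIN(g)→e](T) ⋈[e=g] ρ[x/w](T)) → 3

|E| = 3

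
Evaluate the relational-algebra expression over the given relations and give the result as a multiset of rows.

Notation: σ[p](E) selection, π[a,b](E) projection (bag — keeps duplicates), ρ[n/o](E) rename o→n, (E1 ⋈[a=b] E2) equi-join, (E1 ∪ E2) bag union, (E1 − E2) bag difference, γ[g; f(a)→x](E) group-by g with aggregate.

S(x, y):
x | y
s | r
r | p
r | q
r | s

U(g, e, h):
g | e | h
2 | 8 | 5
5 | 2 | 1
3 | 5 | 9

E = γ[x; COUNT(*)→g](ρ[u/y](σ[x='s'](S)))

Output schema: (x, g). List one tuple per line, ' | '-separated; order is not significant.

Row counts bottom-up:
  S → 4
  σ[x='s'](S) → 1
  ρ[u/y](σ[x='s'](S)) → 1
  γ[x; COUNT(*)→g](ρ[u/y](σ[x='s'](S))) → 1

== RESULT ==
x | g
s | 1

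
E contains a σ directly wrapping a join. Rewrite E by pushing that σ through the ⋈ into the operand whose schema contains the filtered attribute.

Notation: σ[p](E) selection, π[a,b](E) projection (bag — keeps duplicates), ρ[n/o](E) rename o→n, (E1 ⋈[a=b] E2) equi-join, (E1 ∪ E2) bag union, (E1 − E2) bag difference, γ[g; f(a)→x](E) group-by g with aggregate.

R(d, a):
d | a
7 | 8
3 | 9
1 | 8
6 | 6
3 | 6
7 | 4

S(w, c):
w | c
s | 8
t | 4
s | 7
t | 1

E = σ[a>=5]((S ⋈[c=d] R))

σ filters on a, owned by the right side.
E' = (S ⋈[c=d] σ[a>=5](R))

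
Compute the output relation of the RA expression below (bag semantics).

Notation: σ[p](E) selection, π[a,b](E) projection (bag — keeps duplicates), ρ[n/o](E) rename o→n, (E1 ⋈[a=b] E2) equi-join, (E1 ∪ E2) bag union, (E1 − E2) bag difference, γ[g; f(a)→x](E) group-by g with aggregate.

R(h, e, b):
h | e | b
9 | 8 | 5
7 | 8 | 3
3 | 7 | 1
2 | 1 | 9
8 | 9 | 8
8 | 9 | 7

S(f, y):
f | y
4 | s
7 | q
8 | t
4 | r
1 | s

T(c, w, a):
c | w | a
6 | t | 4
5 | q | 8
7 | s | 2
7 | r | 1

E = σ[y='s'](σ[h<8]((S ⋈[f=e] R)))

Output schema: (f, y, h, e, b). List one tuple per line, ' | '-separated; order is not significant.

Row counts bottom-up:
  S → 5
  R → 6
  (S ⋈[f=e] R) → 4
  σ[h<8]((S ⋈[f=e] R)) → 3
  σ[y='s'](σ[h<8]((S ⋈[f=e] R))) → 1

== RESULT ==
f | y | h | e | b
1 | s | 2 | 1 | 9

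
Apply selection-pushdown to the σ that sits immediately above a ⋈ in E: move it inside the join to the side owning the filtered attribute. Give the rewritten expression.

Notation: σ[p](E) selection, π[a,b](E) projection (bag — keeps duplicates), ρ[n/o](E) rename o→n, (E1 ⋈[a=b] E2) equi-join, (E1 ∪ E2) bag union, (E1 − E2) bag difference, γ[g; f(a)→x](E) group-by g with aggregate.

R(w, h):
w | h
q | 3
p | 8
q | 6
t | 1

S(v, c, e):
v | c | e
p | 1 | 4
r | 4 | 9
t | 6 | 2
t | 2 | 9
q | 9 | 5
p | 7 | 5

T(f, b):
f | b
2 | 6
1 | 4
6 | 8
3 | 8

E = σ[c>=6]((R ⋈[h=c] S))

σ filters on c, owned by the right side.
E' = (R ⋈[h=c] σ[c>=6](S))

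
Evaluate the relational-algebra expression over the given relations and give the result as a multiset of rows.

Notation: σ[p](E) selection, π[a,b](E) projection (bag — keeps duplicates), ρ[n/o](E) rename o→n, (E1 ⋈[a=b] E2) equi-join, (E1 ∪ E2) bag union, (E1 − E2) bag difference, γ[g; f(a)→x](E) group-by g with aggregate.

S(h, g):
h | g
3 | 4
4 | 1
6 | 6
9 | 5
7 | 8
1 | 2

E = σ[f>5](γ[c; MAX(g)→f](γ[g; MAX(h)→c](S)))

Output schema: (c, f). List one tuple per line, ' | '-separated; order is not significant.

Row counts bottom-up:
  S → 6
  γ[g; MAX(h)→c](S) → 6
  γ[c; MAX(g)→f](γ[g; MAX(h)→c](S)) → 6
  σ[f>5](γ[c; MAX(g)→f](γ[g; MAX(h)→c](S))) → 2

== RESULT ==
c | f
6 | 6
7 | 8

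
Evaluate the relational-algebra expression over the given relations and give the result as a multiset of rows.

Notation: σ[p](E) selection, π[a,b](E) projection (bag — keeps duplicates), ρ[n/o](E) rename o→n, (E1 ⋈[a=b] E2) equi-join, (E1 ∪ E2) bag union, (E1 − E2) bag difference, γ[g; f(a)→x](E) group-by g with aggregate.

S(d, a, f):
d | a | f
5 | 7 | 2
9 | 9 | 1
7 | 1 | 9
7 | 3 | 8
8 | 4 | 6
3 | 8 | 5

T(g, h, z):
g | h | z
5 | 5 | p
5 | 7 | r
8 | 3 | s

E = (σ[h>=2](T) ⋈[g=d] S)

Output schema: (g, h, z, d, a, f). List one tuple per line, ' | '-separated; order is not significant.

Per-node cardinality:
  T → 3
  σ[h>=2](T) → 3
  S → 6
  (σ[h>=2](T) ⋈[g=d] S) → 3

== RESULT ==
g | h | z | d | a | f
5 | 5 | p | 5 | 7 | 2
5 | 7 | r | 5 | 7 | 2
8 | 3 | s | 8 | 4 | 6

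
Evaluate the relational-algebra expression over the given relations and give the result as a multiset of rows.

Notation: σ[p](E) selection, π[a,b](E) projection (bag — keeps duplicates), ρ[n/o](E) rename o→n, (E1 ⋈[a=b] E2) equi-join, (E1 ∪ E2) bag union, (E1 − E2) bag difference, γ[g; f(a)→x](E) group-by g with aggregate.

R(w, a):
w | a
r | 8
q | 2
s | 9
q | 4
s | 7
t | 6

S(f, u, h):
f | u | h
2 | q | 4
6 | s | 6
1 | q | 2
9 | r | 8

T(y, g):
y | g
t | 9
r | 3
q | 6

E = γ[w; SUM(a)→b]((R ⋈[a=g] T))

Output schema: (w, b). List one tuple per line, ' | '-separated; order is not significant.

Subexpression sizes:
  R → 6
  T → 3
  (R ⋈[a=g] T) → 2
  γ[w; SUM(a)→b]((R ⋈[a=g] T)) → 2

== RESULT ==
w | b
s | 9
t | 6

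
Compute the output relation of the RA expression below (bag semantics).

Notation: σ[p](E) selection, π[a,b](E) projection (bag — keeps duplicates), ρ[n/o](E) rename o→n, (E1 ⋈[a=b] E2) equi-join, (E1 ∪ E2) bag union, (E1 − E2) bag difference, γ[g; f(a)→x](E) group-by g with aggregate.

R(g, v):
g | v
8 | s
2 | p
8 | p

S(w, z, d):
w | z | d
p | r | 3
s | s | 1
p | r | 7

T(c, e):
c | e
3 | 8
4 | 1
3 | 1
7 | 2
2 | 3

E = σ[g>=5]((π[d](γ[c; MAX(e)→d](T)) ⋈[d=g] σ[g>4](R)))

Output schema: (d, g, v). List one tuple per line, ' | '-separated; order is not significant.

Row counts bottom-up:
  T → 5
  γ[c; MAX(e)→d](T) → 4
  π[d](γ[c; MAX(e)→d](T)) → 4
  R → 3
  σ[g>4](R) → 2
  (π[d](γ[c; MAX(e)→d](T)) ⋈[d=g] σ[g>4](R)) → 2
  σ[g>=5]((π[d](γ[c; MAX(e)→d](T)) ⋈[d=g] σ[g>4](R))) → 2

== RESULT ==
d | g | v
8 | 8 | p
8 | 8 | s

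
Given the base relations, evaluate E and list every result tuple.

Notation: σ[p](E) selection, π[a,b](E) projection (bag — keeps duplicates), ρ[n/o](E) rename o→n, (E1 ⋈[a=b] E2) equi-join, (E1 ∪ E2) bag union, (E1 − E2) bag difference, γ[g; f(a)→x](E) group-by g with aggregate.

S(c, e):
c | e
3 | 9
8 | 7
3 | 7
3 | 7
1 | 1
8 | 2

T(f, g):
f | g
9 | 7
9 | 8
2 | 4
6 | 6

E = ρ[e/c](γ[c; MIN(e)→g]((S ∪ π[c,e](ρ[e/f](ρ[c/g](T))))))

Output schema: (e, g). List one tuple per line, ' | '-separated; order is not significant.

Stepwise |·|:
  S → 6
  T → 4
  ρ[c/g](T) → 4
  ρ[e/f](ρ[c/g](T)) → 4
  π[c,e](ρ[e/f](ρ[c/g](T))) → 4
  (S ∪ π[c,e](ρ[e/f](ρ[c/g](T)))) → 10
  γ[c; MIN(e)→g]((S ∪ π[c,e](ρ[e/f](ρ[c/g](T))))) → 6
  ρ[e/c](γ[c; MIN(e)→g]((S ∪ π[c,e](ρ[e/f](ρ[c/g](T)))))) → 6

== RESULT ==
e | g
1 | 1
3 | 7
4 | 2
6 | 6
7 | 9
8 | 2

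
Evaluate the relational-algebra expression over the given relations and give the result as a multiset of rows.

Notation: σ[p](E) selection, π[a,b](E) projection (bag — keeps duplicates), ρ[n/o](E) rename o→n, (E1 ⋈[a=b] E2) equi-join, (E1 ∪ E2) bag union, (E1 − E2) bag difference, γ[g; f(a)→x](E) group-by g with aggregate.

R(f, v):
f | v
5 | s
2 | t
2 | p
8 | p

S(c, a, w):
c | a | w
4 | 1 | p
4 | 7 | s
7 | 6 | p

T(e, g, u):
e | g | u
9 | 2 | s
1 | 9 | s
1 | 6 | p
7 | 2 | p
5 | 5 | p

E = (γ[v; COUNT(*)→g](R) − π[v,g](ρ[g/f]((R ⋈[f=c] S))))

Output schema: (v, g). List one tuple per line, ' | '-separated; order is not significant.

Stepwise |·|:
  R → 4
  γ[v; COUNT(*)→g](R) → 3
  R → 4
  S → 3
  (R ⋈[f=c] S) → 0
  ρ[g/f]((R ⋈[f=c] S)) → 0
  π[v,g](ρ[g/f]((R ⋈[f=c] S))) → 0
  (γ[v; COUNT(*)→g](R) − π[v,g](ρ[g/f]((R ⋈[f=c] S)))) → 3

== RESULT ==
v | g
p | 2
s | 1
t | 1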